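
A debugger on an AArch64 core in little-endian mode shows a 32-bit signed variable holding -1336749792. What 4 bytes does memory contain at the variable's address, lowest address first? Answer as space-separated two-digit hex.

Two's complement of -1336749792 in 32 bits: 1336749792 = 0x4FAD2EE0; invert → 0xB052D11F; add 1 → 0xB052D120.
Split into bytes (most-significant first): B0 52 D1 20.
Little-endian: lowest address holds the least-significant byte.
So at ascending addresses the bytes are 20 D1 52 B0.

20 D1 52 B0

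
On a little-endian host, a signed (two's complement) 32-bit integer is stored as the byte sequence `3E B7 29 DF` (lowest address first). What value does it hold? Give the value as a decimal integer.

In little-endian order the low byte comes first in memory.
Reassemble most-significant byte first: DF 29 B7 3E → 0xDF29B73E.
Top bit is set, so as a signed 32-bit value this is 0xDF29B73E − 2^32 = -550914242.

-550914242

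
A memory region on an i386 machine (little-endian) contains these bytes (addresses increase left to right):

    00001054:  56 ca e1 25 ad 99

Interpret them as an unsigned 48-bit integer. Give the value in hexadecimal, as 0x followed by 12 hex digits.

In little-endian order the low byte comes first in memory.
Reassemble most-significant byte first: 99 AD 25 E1 CA 56 → 0x99AD25E1CA56.

0x99AD25E1CA56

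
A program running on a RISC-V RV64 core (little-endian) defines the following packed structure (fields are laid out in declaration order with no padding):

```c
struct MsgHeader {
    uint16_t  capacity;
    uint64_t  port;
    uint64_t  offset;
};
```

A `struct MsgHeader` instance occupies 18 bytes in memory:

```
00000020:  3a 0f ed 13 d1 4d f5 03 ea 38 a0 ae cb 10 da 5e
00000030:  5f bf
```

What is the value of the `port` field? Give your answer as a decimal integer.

`port` follows `capacity` (2 bytes), so it starts at byte offset 2 and occupies 8 bytes.
Bytes at offsets 2..9: ED 13 D1 4D F5 03 EA 38.
In little-endian order the low byte comes first in memory.
Reassemble most-significant byte first: 38 EA 03 F5 4D D1 13 ED → 0x38EA03F54DD113ED.
0x38EA03F54DD113ED = 4101094762781676525.

4101094762781676525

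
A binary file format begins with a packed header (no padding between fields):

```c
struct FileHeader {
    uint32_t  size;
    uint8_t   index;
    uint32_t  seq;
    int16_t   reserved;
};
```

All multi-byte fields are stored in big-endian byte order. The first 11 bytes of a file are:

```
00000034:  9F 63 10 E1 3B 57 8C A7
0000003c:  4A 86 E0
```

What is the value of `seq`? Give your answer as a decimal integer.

`seq` follows `size` (4 B), `index` (1 B), so it starts at offset 4 + 1 = 5 and occupies 4 bytes.
Bytes at offsets 5..8: 57 8C A7 4A.
Big-endian stores the most-significant byte at the lowest address.
The bytes are already most-significant first: 0x578CA74A.
0x578CA74A = 1468835658.

1468835658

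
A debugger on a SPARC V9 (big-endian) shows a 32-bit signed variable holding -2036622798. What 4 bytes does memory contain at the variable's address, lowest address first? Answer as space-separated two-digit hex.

Two's complement of -2036622798 in 32 bits: 2036622798 = 0x796465CE; invert → 0x869B9A31; add 1 → 0x869B9A32.
Split into bytes (most-significant first): 86 9B 9A 32.
In big-endian order the high byte comes first in memory.
So the memory order matches the most-significant-first order: 86 9B 9A 32.

86 9B 9A 32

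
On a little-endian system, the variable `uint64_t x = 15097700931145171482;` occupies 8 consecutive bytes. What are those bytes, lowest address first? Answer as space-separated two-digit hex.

15097700931145171482 in hexadecimal, padded to 64 bits, is 0xD185CF017DFE021A.
Split into bytes (most-significant first): D1 85 CF 01 7D FE 02 1A.
Little-endian stores the least-significant byte at the lowest address.
So at ascending addresses the bytes are 1A 02 FE 7D 01 CF 85 D1.

1A 02 FE 7D 01 CF 85 D1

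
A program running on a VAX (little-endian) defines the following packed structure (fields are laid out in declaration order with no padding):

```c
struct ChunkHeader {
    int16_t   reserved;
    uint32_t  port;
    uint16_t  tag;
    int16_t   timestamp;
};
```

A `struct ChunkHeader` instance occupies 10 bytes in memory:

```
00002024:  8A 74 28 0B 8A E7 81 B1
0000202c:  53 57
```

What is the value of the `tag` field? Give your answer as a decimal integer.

`tag` follows `reserved` (2 B), `port` (4 B), so it starts at offset 2 + 4 = 6 and occupies 2 bytes.
Bytes at offsets 6..7: 81 B1.
Little-endian stores the least-significant byte at the lowest address.
Reassemble most-significant byte first: B1 81 → 0xB181.
0xB181 = 45441.

45441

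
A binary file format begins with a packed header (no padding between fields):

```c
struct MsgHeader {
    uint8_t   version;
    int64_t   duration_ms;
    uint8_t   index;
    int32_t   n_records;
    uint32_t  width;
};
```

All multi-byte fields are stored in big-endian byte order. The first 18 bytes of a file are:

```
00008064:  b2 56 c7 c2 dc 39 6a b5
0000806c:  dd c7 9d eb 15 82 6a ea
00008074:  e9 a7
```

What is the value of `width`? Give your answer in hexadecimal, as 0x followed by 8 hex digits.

0x6AEAE9A7

`width` follows `version` (1 B), `duration_ms` (8 B), `index` (1 B), `n_records` (4 B), so it starts at offset 1 + 8 + 1 + 4 = 14 and occupies 4 bytes.
Bytes at offsets 14..17: 6A EA E9 A7.
Big-endian: lowest address holds the most-significant byte.
The bytes are already most-significant first: 0x6AEAE9A7.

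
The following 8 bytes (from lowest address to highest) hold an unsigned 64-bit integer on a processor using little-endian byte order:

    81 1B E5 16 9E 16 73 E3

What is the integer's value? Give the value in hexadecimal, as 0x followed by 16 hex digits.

0xE373169E16E51B81

Little-endian stores the least-significant byte at the lowest address.
Reassemble most-significant byte first: E3 73 16 9E 16 E5 1B 81 → 0xE373169E16E51B81.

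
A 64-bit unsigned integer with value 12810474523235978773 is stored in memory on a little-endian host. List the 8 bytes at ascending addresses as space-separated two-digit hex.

15 0E AC C1 B4 F2 C7 B1

12810474523235978773 in hexadecimal, padded to 64 bits, is 0xB1C7F2B4C1AC0E15.
Split into bytes (most-significant first): B1 C7 F2 B4 C1 AC 0E 15.
Little-endian stores the least-significant byte at the lowest address.
So at ascending addresses the bytes are 15 0E AC C1 B4 F2 C7 B1.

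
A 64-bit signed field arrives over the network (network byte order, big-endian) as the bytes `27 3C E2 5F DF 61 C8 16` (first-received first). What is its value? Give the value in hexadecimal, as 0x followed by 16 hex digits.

Big-endian: lowest address holds the most-significant byte.
The bytes are already most-significant first: 0x273CE25FDF61C816.

0x273CE25FDF61C816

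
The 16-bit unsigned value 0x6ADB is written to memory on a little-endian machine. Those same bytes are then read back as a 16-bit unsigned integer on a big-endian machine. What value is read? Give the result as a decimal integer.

Stored little-endian, the bytes at ascending addresses are DB 6A.
Read back as big-endian, the last byte is least significant, giving 0xDB6A.
0xDB6A = 56170.

56170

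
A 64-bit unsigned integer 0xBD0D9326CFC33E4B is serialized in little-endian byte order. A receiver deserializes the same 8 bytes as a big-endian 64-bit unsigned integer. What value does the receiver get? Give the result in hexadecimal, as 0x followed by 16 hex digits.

0x4B3EC3CF26930DBD

Stored little-endian, the bytes at ascending addresses are 4B 3E C3 CF 26 93 0D BD.
Read back as big-endian, the last byte is least significant, giving 0x4B3EC3CF26930DBD.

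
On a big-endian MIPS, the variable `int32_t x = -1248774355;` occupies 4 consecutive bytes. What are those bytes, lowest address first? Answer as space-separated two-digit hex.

Two's complement of -1248774355 in 32 bits: 1248774355 = 0x4A6EC8D3; invert → 0xB591372C; add 1 → 0xB591372D.
Split into bytes (most-significant first): B5 91 37 2D.
Big-endian stores the most-significant byte at the lowest address.
So the memory order matches the most-significant-first order: B5 91 37 2D.

B5 91 37 2D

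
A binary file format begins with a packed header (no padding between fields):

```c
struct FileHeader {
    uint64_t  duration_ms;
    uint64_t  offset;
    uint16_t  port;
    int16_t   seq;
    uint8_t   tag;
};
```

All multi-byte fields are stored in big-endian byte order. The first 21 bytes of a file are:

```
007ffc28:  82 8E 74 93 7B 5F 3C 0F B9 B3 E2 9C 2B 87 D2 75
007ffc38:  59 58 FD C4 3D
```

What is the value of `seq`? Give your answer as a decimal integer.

-572

`seq` follows `duration_ms` (8 B), `offset` (8 B), `port` (2 B), so it starts at offset 8 + 8 + 2 = 18 and occupies 2 bytes.
Bytes at offsets 18..19: FD C4.
In big-endian order the high byte comes first in memory.
The bytes are already most-significant first: 0xFDC4.
Top bit is set, so as a signed 16-bit value this is 0xFDC4 − 2^16 = -572.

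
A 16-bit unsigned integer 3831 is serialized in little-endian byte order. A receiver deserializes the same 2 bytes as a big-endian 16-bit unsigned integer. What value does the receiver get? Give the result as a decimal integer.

63246

3831 in 16-bit hexadecimal is 0x0EF7.
Stored little-endian, the bytes at ascending addresses are F7 0E.
Read back as big-endian, the last byte is least significant, giving 0xF70E.
0xF70E = 63246.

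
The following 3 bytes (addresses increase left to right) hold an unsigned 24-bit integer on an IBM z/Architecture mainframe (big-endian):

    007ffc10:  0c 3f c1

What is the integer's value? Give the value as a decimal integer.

Big-endian stores the most-significant byte at the lowest address.
The bytes are already most-significant first: 0x0C3FC1.
0x0C3FC1 = 802753.

802753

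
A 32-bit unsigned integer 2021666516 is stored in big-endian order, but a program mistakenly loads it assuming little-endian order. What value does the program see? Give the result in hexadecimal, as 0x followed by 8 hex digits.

0xD42E8078

2021666516 in 32-bit hexadecimal is 0x78802ED4.
Stored big-endian, the bytes at ascending addresses are 78 80 2E D4.
Read back as little-endian, the first byte is least significant, giving 0xD42E8078.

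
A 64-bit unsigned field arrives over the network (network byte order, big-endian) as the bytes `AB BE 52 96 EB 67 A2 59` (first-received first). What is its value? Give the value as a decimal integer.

12375419634208711257

In big-endian order the high byte comes first in memory.
The bytes are already most-significant first: 0xABBE5296EB67A259.
0xABBE5296EB67A259 = 12375419634208711257.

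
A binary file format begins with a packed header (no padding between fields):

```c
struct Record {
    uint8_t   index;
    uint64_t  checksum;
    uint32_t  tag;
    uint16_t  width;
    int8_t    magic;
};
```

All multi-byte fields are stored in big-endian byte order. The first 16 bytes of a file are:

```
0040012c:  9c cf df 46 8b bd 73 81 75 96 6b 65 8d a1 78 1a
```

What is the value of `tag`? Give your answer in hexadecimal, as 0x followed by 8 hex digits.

`tag` follows `index` (1 B), `checksum` (8 B), so it starts at offset 1 + 8 = 9 and occupies 4 bytes.
Bytes at offsets 9..12: 96 6B 65 8D.
In big-endian order the high byte comes first in memory.
The bytes are already most-significant first: 0x966B658D.

0x966B658D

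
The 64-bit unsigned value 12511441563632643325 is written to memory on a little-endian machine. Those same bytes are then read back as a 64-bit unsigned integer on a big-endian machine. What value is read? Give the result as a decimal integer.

12511441563632643325 in 64-bit hexadecimal is 0xADA191D04C61ACFD.
Stored little-endian, the bytes at ascending addresses are FD AC 61 4C D0 91 A1 AD.
Read back as big-endian, the last byte is least significant, giving 0xFDAC614CD091A1AD.
0xFDAC614CD091A1AD = 18279091970134614445.

18279091970134614445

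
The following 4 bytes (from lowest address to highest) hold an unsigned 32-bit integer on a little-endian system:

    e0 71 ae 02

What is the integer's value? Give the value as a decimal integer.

Little-endian stores the least-significant byte at the lowest address.
Reassemble most-significant byte first: 02 AE 71 E0 → 0x02AE71E0.
0x02AE71E0 = 44986848.

44986848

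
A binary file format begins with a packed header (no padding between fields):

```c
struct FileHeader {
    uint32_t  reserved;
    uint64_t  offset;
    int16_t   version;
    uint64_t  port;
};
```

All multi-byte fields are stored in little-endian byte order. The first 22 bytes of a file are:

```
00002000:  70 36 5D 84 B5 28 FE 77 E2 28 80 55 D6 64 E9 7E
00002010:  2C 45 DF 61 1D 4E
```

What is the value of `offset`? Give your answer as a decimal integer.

`offset` follows `reserved` (4 bytes), so it starts at byte offset 4 and occupies 8 bytes.
Bytes at offsets 4..11: B5 28 FE 77 E2 28 80 55.
In little-endian order the low byte comes first in memory.
Reassemble most-significant byte first: 55 80 28 E2 77 FE 28 B5 → 0x558028E277FE28B5.
0x558028E277FE28B5 = 6160969243383703733.

6160969243383703733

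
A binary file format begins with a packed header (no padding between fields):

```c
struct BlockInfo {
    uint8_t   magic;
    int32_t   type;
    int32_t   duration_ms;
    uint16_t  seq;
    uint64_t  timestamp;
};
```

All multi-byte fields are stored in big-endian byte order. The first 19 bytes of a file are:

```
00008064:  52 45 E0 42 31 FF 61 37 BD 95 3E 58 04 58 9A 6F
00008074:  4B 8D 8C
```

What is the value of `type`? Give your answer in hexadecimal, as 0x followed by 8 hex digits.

`type` follows `magic` (1 byte), so it starts at byte offset 1 and occupies 4 bytes.
Bytes at offsets 1..4: 45 E0 42 31.
In big-endian order the high byte comes first in memory.
The bytes are already most-significant first: 0x45E04231.

0x45E04231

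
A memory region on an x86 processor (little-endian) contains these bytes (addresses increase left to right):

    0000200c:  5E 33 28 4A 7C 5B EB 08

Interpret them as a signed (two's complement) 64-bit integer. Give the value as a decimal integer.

642707961208648542

Little-endian stores the least-significant byte at the lowest address.
Reassemble most-significant byte first: 08 EB 5B 7C 4A 28 33 5E → 0x08EB5B7C4A28335E.
0x08EB5B7C4A28335E = 642707961208648542.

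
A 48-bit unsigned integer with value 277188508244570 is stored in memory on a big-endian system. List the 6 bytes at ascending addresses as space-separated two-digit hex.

277188508244570 in hexadecimal, padded to 48 bits, is 0xFC19FA91DA5A.
Split into bytes (most-significant first): FC 19 FA 91 DA 5A.
Big-endian stores the most-significant byte at the lowest address.
So the memory order matches the most-significant-first order: FC 19 FA 91 DA 5A.

FC 19 FA 91 DA 5A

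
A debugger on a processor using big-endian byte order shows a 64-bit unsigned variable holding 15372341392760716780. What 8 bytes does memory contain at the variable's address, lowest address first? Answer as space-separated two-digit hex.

D5 55 87 0C F1 89 3D EC

15372341392760716780 in hexadecimal, padded to 64 bits, is 0xD555870CF1893DEC.
Split into bytes (most-significant first): D5 55 87 0C F1 89 3D EC.
Big-endian stores the most-significant byte at the lowest address.
So the memory order matches the most-significant-first order: D5 55 87 0C F1 89 3D EC.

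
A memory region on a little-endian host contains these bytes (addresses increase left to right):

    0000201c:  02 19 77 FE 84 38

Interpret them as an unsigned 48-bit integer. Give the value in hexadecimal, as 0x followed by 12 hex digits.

0x3884FE771902

Little-endian: lowest address holds the least-significant byte.
Reassemble most-significant byte first: 38 84 FE 77 19 02 → 0x3884FE771902.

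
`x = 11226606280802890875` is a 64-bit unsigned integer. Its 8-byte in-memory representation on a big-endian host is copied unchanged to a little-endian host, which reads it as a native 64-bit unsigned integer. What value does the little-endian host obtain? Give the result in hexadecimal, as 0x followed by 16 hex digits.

0x7BF46C68EEEACC9B

11226606280802890875 in 64-bit hexadecimal is 0x9BCCEAEE686CF47B.
Stored big-endian, the bytes at ascending addresses are 9B CC EA EE 68 6C F4 7B.
Read back as little-endian, the first byte is least significant, giving 0x7BF46C68EEEACC9B.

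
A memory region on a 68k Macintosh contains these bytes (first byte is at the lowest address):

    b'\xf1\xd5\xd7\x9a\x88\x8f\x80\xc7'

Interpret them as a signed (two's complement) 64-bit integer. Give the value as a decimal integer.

In big-endian order the high byte comes first in memory.
The bytes are already most-significant first: 0xF1D5D79A888F80C7.
Top bit is set, so as a signed 64-bit value this is 0xF1D5D79A888F80C7 − 2^64 = -1020672681813507897.

-1020672681813507897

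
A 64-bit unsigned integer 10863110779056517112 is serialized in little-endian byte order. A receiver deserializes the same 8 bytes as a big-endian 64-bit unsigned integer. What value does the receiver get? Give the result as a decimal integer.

17901634545552572822

10863110779056517112 in 64-bit hexadecimal is 0x96C185B2C5616FF8.
Stored little-endian, the bytes at ascending addresses are F8 6F 61 C5 B2 85 C1 96.
Read back as big-endian, the last byte is least significant, giving 0xF86F61C5B285C196.
0xF86F61C5B285C196 = 17901634545552572822.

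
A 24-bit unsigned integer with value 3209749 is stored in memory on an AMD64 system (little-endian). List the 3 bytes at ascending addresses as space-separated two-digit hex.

3209749 in hexadecimal, padded to 24 bits, is 0x30FA15.
Split into bytes (most-significant first): 30 FA 15.
In little-endian order the low byte comes first in memory.
So at ascending addresses the bytes are 15 FA 30.

15 FA 30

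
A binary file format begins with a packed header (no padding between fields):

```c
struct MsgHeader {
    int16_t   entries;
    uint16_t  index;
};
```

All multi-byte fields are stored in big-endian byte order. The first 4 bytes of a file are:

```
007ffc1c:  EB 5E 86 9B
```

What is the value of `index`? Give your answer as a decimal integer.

`index` follows `entries` (2 bytes), so it starts at byte offset 2 and occupies 2 bytes.
Bytes at offsets 2..3: 86 9B.
Big-endian stores the most-significant byte at the lowest address.
The bytes are already most-significant first: 0x869B.
0x869B = 34459.

34459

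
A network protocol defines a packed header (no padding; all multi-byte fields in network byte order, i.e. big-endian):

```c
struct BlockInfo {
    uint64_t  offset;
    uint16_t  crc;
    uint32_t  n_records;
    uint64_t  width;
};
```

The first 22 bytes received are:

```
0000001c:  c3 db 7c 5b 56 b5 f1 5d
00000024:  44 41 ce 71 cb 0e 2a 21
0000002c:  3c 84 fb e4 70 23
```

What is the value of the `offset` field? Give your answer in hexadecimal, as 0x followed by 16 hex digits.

`offset` is the first field, at byte offset 0, occupying 8 bytes.
Bytes at offsets 0..7: C3 DB 7C 5B 56 B5 F1 5D.
Big-endian stores the most-significant byte at the lowest address.
The bytes are already most-significant first: 0xC3DB7C5B56B5F15D.

0xC3DB7C5B56B5F15D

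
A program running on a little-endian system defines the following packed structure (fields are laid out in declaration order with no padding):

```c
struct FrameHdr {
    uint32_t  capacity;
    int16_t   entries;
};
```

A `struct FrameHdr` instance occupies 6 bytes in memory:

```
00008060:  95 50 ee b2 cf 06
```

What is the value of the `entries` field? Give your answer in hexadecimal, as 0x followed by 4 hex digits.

`entries` follows `capacity` (4 bytes), so it starts at byte offset 4 and occupies 2 bytes.
Bytes at offsets 4..5: CF 06.
In little-endian order the low byte comes first in memory.
Reassemble most-significant byte first: 06 CF → 0x06CF.

0x06CF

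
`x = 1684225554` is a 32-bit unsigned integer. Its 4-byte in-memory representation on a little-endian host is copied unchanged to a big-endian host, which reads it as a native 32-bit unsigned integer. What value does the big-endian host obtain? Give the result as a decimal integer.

1684225554 in 32-bit hexadecimal is 0x64633E12.
Stored little-endian, the bytes at ascending addresses are 12 3E 63 64.
Read back as big-endian, the last byte is least significant, giving 0x123E6364.
0x123E6364 = 306078564.

306078564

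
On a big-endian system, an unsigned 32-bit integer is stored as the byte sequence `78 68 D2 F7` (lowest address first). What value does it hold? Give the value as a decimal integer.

Big-endian stores the most-significant byte at the lowest address.
The bytes are already most-significant first: 0x7868D2F7.
0x7868D2F7 = 2020135671.

2020135671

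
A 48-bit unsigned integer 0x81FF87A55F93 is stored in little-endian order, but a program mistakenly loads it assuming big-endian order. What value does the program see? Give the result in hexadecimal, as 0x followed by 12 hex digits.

Stored little-endian, the bytes at ascending addresses are 93 5F A5 87 FF 81.
Read back as big-endian, the last byte is least significant, giving 0x935FA587FF81.

0x935FA587FF81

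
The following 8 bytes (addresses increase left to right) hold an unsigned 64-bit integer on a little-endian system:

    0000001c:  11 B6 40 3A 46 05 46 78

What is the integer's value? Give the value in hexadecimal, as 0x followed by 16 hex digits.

0x784605463A40B611

Little-endian stores the least-significant byte at the lowest address.
Reassemble most-significant byte first: 78 46 05 46 3A 40 B6 11 → 0x784605463A40B611.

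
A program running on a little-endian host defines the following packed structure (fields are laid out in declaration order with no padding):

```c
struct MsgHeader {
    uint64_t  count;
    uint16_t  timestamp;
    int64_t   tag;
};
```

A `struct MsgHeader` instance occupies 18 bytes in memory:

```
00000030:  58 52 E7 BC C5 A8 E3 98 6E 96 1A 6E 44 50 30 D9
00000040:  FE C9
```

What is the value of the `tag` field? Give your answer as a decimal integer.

`tag` follows `count` (8 B), `timestamp` (2 B), so it starts at offset 8 + 2 = 10 and occupies 8 bytes.
Bytes at offsets 10..17: 1A 6E 44 50 30 D9 FE C9.
In little-endian order the low byte comes first in memory.
Reassemble most-significant byte first: C9 FE D9 30 50 44 6E 1A → 0xC9FED93050446E1A.
Top bit is set, so as a signed 64-bit value this is 0xC9FED93050446E1A − 2^64 = -3891434226473210342.

-3891434226473210342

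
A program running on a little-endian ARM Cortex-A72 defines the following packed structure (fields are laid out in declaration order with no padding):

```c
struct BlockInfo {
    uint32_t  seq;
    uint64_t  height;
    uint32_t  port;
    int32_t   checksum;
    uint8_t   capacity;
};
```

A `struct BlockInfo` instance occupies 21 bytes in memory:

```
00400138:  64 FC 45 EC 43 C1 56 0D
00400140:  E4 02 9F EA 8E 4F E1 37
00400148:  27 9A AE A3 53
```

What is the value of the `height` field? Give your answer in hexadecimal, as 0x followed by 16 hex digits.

`height` follows `seq` (4 bytes), so it starts at byte offset 4 and occupies 8 bytes.
Bytes at offsets 4..11: 43 C1 56 0D E4 02 9F EA.
Little-endian: lowest address holds the least-significant byte.
Reassemble most-significant byte first: EA 9F 02 E4 0D 56 C1 43 → 0xEA9F02E40D56C143.

0xEA9F02E40D56C143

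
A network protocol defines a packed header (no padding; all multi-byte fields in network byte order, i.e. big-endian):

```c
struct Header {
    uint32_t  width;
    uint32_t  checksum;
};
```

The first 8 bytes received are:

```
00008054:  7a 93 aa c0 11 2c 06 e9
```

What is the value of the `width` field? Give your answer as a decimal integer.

`width` is the first field, at byte offset 0, occupying 4 bytes.
Bytes at offsets 0..3: 7A 93 AA C0.
Big-endian stores the most-significant byte at the lowest address.
The bytes are already most-significant first: 0x7A93AAC0.
0x7A93AAC0 = 2056497856.

2056497856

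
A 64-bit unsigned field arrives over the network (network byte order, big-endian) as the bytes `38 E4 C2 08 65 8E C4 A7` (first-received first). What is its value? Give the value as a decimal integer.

4099614902133376167

Big-endian: lowest address holds the most-significant byte.
The bytes are already most-significant first: 0x38E4C208658EC4A7.
0x38E4C208658EC4A7 = 4099614902133376167.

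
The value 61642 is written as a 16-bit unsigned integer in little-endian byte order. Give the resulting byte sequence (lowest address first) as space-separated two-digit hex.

61642 in hexadecimal, padded to 16 bits, is 0xF0CA.
Split into bytes (most-significant first): F0 CA.
Little-endian stores the least-significant byte at the lowest address.
So at ascending addresses the bytes are CA F0.

CA F0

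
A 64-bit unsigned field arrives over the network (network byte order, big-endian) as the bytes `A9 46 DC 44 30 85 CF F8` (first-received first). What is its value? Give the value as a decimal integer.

12197678826209529848

Big-endian stores the most-significant byte at the lowest address.
The bytes are already most-significant first: 0xA946DC443085CFF8.
0xA946DC443085CFF8 = 12197678826209529848.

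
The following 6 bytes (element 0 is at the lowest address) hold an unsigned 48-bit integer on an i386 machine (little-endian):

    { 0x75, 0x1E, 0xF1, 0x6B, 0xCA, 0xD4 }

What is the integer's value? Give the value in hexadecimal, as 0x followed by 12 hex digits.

Little-endian stores the least-significant byte at the lowest address.
Reassemble most-significant byte first: D4 CA 6B F1 1E 75 → 0xD4CA6BF11E75.

0xD4CA6BF11E75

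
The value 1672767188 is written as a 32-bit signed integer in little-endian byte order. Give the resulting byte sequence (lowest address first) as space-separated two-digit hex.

1672767188 in hexadecimal, padded to 32 bits, is 0x63B466D4.
Split into bytes (most-significant first): 63 B4 66 D4.
Little-endian stores the least-significant byte at the lowest address.
So at ascending addresses the bytes are D4 66 B4 63.

D4 66 B4 63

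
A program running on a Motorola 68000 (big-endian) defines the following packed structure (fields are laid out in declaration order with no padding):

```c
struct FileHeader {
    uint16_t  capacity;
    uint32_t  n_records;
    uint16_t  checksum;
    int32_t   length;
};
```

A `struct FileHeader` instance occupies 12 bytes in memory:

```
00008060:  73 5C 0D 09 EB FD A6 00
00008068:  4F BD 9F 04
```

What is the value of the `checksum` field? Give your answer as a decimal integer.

`checksum` follows `capacity` (2 B), `n_records` (4 B), so it starts at offset 2 + 4 = 6 and occupies 2 bytes.
Bytes at offsets 6..7: A6 00.
Big-endian stores the most-significant byte at the lowest address.
The bytes are already most-significant first: 0xA600.
0xA600 = 42496.

42496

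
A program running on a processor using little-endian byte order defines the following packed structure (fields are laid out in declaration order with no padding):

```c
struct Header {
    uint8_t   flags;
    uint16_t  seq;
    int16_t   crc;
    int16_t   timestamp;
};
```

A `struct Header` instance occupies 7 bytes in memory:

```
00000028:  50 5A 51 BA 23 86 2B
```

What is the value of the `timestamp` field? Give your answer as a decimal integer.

11142

`timestamp` follows `flags` (1 B), `seq` (2 B), `crc` (2 B), so it starts at offset 1 + 2 + 2 = 5 and occupies 2 bytes.
Bytes at offsets 5..6: 86 2B.
Little-endian stores the least-significant byte at the lowest address.
Reassemble most-significant byte first: 2B 86 → 0x2B86.
0x2B86 = 11142.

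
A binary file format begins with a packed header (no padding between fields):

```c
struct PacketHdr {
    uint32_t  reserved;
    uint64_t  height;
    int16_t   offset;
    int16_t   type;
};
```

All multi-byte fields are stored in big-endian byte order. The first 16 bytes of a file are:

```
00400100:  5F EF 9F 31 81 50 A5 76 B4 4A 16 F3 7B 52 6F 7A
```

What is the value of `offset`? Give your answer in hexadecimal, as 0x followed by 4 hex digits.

`offset` follows `reserved` (4 B), `height` (8 B), so it starts at offset 4 + 8 = 12 and occupies 2 bytes.
Bytes at offsets 12..13: 7B 52.
In big-endian order the high byte comes first in memory.
The bytes are already most-significant first: 0x7B52.

0x7B52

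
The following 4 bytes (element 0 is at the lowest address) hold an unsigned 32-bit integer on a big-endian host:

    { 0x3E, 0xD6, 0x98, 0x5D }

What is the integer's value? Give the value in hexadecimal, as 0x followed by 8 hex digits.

0x3ED6985D

In big-endian order the high byte comes first in memory.
The bytes are already most-significant first: 0x3ED6985D.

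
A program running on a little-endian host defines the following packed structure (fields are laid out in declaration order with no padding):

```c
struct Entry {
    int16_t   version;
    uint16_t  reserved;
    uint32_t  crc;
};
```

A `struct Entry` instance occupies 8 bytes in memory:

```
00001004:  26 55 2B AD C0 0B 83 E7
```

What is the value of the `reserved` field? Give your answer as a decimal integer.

44331

`reserved` follows `version` (2 bytes), so it starts at byte offset 2 and occupies 2 bytes.
Bytes at offsets 2..3: 2B AD.
Little-endian: lowest address holds the least-significant byte.
Reassemble most-significant byte first: AD 2B → 0xAD2B.
0xAD2B = 44331.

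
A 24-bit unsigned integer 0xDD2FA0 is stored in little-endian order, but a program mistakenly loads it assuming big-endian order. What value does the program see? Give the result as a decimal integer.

10498013

Stored little-endian, the bytes at ascending addresses are A0 2F DD.
Read back as big-endian, the last byte is least significant, giving 0xA02FDD.
0xA02FDD = 10498013.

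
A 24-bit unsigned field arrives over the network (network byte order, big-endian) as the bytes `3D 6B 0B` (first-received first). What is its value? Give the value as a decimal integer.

4025099

In big-endian order the high byte comes first in memory.
The bytes are already most-significant first: 0x3D6B0B.
0x3D6B0B = 4025099.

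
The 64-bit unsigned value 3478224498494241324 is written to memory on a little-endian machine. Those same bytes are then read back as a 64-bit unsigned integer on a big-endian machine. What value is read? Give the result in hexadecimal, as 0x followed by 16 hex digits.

0x2C7ACFC1C0224530

3478224498494241324 in 64-bit hexadecimal is 0x304522C0C1CF7A2C.
Stored little-endian, the bytes at ascending addresses are 2C 7A CF C1 C0 22 45 30.
Read back as big-endian, the last byte is least significant, giving 0x2C7ACFC1C0224530.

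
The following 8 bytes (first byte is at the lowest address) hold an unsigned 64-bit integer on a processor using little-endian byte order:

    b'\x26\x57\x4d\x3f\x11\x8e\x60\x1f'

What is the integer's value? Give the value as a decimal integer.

Little-endian: lowest address holds the least-significant byte.
Reassemble most-significant byte first: 1F 60 8E 11 3F 4D 57 26 → 0x1F608E113F4D5726.
0x1F608E113F4D5726 = 2260963217667610406.

2260963217667610406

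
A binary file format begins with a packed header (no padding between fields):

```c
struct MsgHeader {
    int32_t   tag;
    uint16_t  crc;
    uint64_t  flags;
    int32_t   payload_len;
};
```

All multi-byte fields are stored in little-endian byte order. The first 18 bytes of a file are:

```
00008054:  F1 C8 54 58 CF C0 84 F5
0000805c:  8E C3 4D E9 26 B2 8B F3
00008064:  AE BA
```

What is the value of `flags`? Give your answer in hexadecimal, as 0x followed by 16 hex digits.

0xB226E94DC38EF584

`flags` follows `tag` (4 B), `crc` (2 B), so it starts at offset 4 + 2 = 6 and occupies 8 bytes.
Bytes at offsets 6..13: 84 F5 8E C3 4D E9 26 B2.
In little-endian order the low byte comes first in memory.
Reassemble most-significant byte first: B2 26 E9 4D C3 8E F5 84 → 0xB226E94DC38EF584.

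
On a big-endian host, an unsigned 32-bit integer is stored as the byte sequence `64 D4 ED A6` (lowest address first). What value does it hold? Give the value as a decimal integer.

Big-endian: lowest address holds the most-significant byte.
The bytes are already most-significant first: 0x64D4EDA6.
0x64D4EDA6 = 1691676070.

1691676070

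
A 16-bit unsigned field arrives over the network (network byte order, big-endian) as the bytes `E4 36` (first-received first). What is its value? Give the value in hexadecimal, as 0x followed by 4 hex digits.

Big-endian: lowest address holds the most-significant byte.
The bytes are already most-significant first: 0xE436.

0xE436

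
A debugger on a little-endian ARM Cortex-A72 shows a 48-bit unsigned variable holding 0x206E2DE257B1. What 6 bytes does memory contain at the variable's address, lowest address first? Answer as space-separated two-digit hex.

B1 57 E2 2D 6E 20

Split into bytes (most-significant first): 20 6E 2D E2 57 B1.
In little-endian order the low byte comes first in memory.
So at ascending addresses the bytes are B1 57 E2 2D 6E 20.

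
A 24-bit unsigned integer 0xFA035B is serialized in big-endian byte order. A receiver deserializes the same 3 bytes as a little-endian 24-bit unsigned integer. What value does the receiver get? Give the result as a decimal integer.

Stored big-endian, the bytes at ascending addresses are FA 03 5B.
Read back as little-endian, the first byte is least significant, giving 0x5B03FA.
0x5B03FA = 5964794.

5964794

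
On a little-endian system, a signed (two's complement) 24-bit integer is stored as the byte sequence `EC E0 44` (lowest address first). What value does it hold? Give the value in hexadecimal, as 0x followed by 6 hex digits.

0x44E0EC

In little-endian order the low byte comes first in memory.
Reassemble most-significant byte first: 44 E0 EC → 0x44E0EC.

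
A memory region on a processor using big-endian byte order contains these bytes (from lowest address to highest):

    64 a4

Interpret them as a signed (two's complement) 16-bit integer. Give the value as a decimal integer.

25764

Big-endian stores the most-significant byte at the lowest address.
The bytes are already most-significant first: 0x64A4.
0x64A4 = 25764.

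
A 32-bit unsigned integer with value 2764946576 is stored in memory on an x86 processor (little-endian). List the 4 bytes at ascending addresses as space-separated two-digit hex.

2764946576 in hexadecimal, padded to 32 bits, is 0xA4CDBC90.
Split into bytes (most-significant first): A4 CD BC 90.
Little-endian: lowest address holds the least-significant byte.
So at ascending addresses the bytes are 90 BC CD A4.

90 BC CD A4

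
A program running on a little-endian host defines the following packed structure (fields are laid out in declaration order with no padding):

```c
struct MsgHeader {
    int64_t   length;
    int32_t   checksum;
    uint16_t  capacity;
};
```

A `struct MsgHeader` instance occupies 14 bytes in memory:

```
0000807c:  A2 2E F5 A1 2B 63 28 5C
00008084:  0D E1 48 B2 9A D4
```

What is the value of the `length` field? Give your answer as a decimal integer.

6640666689609739938

`length` is the first field, at byte offset 0, occupying 8 bytes.
Bytes at offsets 0..7: A2 2E F5 A1 2B 63 28 5C.
Little-endian stores the least-significant byte at the lowest address.
Reassemble most-significant byte first: 5C 28 63 2B A1 F5 2E A2 → 0x5C28632BA1F52EA2.
0x5C28632BA1F52EA2 = 6640666689609739938.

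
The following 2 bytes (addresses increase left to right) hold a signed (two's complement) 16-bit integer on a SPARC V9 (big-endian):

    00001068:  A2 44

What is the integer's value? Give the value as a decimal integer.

In big-endian order the high byte comes first in memory.
The bytes are already most-significant first: 0xA244.
Top bit is set, so as a signed 16-bit value this is 0xA244 − 2^16 = -23996.

-23996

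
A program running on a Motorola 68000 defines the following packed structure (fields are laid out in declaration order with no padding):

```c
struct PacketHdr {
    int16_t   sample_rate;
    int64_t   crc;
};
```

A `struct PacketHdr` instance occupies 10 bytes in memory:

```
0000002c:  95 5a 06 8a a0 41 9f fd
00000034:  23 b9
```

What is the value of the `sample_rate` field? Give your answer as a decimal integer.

`sample_rate` is the first field, at byte offset 0, occupying 2 bytes.
Bytes at offsets 0..1: 95 5A.
In big-endian order the high byte comes first in memory.
The bytes are already most-significant first: 0x955A.
Top bit is set, so as a signed 16-bit value this is 0x955A − 2^16 = -27302.

-27302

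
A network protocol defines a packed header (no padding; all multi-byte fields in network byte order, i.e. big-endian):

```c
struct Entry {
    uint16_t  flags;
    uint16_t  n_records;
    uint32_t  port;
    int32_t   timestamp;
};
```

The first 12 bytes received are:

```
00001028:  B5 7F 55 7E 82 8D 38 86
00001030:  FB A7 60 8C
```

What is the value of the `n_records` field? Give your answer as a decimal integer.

`n_records` follows `flags` (2 bytes), so it starts at byte offset 2 and occupies 2 bytes.
Bytes at offsets 2..3: 55 7E.
Big-endian stores the most-significant byte at the lowest address.
The bytes are already most-significant first: 0x557E.
0x557E = 21886.

21886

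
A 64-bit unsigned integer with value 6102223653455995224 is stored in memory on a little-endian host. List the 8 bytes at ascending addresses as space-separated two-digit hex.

6102223653455995224 in hexadecimal, padded to 64 bits, is 0x54AF7414F43B2158.
Split into bytes (most-significant first): 54 AF 74 14 F4 3B 21 58.
Little-endian: lowest address holds the least-significant byte.
So at ascending addresses the bytes are 58 21 3B F4 14 74 AF 54.

58 21 3B F4 14 74 AF 54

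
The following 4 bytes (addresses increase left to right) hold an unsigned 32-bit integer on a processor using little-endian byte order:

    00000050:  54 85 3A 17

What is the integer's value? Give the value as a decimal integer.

389711188

Little-endian stores the least-significant byte at the lowest address.
Reassemble most-significant byte first: 17 3A 85 54 → 0x173A8554.
0x173A8554 = 389711188.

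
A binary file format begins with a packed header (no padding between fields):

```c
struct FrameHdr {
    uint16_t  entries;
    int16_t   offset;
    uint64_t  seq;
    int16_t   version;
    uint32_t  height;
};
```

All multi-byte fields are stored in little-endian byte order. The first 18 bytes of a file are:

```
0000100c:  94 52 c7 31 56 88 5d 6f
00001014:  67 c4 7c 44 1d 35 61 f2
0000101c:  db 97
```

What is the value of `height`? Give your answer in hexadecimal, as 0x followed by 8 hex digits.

0x97DBF261

`height` follows `entries` (2 B), `offset` (2 B), `seq` (8 B), `version` (2 B), so it starts at offset 2 + 2 + 8 + 2 = 14 and occupies 4 bytes.
Bytes at offsets 14..17: 61 F2 DB 97.
In little-endian order the low byte comes first in memory.
Reassemble most-significant byte first: 97 DB F2 61 → 0x97DBF261.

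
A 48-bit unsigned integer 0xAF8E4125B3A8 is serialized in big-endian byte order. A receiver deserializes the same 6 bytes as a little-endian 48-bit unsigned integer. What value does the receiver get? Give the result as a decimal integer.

Stored big-endian, the bytes at ascending addresses are AF 8E 41 25 B3 A8.
Read back as little-endian, the first byte is least significant, giving 0xA8B325418EAF.
0xA8B325418EAF = 185487377665711.

185487377665711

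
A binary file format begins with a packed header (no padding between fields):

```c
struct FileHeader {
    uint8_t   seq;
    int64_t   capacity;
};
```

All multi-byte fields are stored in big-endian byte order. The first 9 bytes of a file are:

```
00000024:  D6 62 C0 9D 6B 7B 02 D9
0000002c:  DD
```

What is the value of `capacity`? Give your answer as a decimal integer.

`capacity` follows `seq` (1 byte), so it starts at byte offset 1 and occupies 8 bytes.
Bytes at offsets 1..8: 62 C0 9D 6B 7B 02 D9 DD.
Big-endian: lowest address holds the most-significant byte.
The bytes are already most-significant first: 0x62C09D6B7B02D9DD.
0x62C09D6B7B02D9DD = 7115860496196229597.

7115860496196229597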